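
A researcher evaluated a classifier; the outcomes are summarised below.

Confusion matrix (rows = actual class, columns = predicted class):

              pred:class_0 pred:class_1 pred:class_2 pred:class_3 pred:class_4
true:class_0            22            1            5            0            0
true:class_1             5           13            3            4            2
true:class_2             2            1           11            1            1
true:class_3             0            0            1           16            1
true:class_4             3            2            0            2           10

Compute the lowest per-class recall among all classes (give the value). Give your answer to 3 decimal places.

0.481

Per-class recall (TP/(TP+FN)):
  class_0: TP=22, FN=1+5+0+0=6 → 22/28 = 0.7857
  class_1: TP=13, FN=5+3+4+2=14 → 13/27 = 0.4815
  class_2: TP=11, FN=2+1+1+1=5 → 11/16 = 0.6875
  class_3: TP=16, FN=0+0+1+1=2 → 16/18 = 0.8889
  class_4: TP=10, FN=3+2+0+2=7 → 10/17 = 0.5882
Lowest is class 'class_1' with recall = 0.481.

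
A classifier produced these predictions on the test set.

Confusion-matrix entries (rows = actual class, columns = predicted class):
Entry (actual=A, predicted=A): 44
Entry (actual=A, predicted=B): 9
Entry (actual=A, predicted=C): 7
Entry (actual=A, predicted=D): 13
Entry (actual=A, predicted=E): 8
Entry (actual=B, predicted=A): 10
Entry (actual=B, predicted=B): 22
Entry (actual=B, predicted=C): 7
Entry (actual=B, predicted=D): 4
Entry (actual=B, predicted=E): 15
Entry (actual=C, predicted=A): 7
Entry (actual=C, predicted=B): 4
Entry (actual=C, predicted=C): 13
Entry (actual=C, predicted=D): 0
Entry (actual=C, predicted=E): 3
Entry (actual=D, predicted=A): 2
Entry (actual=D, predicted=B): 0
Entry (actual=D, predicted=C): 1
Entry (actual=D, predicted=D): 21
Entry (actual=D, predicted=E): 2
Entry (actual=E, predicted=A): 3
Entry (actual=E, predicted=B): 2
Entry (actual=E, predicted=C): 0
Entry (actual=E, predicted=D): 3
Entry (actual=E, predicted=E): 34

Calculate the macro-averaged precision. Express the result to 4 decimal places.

0.5572

Per-class precision (TP/(TP+FP)):
  A: TP=44, FP=10+7+2+3=22 → 44/66 = 0.66667
  B: TP=22, FP=9+4+0+2=15 → 22/37 = 0.59459
  C: TP=13, FP=7+7+1+0=15 → 13/28 = 0.46429
  D: TP=21, FP=13+4+0+3=20 → 21/41 = 0.51220
  E: TP=34, FP=8+15+3+2=28 → 34/62 = 0.54839
Macro-precision = mean = (0.66667 + 0.59459 + 0.46429 + 0.51220 + 0.54839) / 5 = 0.5572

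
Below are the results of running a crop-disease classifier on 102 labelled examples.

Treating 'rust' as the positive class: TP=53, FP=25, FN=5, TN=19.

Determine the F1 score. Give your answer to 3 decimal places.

0.779

Precision = TP/(TP+FP) = 53/78 = 0.6795
Recall = TP/(TP+FN) = 53/58 = 0.9138
F1 = 2·TP/(2·TP+FP+FN) = 106/136 = 0.779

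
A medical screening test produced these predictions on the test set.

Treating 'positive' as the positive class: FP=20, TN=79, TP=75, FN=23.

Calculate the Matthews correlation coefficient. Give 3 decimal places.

MCC = (TP·TN − FP·FN) / √((TP+FP)(TP+FN)(TN+FP)(TN+FN))
Numerator = 75·79 − 20·23 = 5465
Denominator = √(95·98·99·102) = √94012380 = 9695.9981
MCC = 5465 / 9695.9981 = 0.564

0.564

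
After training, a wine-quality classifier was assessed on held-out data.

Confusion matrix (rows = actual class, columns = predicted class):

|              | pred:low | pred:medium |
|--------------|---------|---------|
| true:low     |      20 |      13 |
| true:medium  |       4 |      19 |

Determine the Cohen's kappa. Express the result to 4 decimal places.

0.4080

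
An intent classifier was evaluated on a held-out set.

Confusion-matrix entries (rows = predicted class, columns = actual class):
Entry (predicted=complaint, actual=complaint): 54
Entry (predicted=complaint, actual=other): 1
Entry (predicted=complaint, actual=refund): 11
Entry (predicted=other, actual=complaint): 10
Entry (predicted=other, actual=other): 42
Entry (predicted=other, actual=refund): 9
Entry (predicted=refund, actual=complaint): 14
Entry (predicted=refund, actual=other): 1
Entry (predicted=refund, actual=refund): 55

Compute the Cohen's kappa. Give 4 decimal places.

0.6478

Observed agreement pₒ = trace/N = 151/197 = 0.76650
Expected agreement pₑ = Σ (rowᵢ·colᵢ)/N² = (78·66 + 44·61 + 75·70)/197² = 0.33709
κ = (pₒ − pₑ)/(1 − pₑ) = (0.76650 − 0.33709)/(1 − 0.33709) = 0.6478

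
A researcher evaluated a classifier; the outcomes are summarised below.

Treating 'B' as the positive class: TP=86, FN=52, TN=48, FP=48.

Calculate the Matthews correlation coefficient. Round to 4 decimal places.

0.1225

MCC = (TP·TN − FP·FN) / √((TP+FP)(TP+FN)(TN+FP)(TN+FN))
Numerator = 86·48 − 48·52 = 1632
Denominator = √(134·138·96·100) = √177523200 = 13323.7832
MCC = 1632 / 13323.7832 = 0.1225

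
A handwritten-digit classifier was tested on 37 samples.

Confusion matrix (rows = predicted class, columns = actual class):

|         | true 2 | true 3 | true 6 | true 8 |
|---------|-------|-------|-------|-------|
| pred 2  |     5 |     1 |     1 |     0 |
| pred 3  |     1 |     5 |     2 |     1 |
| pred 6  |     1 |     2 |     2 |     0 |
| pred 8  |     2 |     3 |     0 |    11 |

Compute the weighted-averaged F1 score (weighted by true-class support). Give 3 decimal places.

Per-class F1 score (2·TP/(2·TP+FP+FN)):
  2: TP=5, FP=1+1+0=2, FN=1+1+2=4 → 10/16 = 0.6250
  3: TP=5, FP=1+2+1=4, FN=1+2+3=6 → 10/20 = 0.5000
  6: TP=2, FP=1+2+0=3, FN=1+2+0=3 → 4/10 = 0.4000
  8: TP=11, FP=2+3+0=5, FN=0+1+0=1 → 22/28 = 0.7857
Weighted-F1 score = Σ (supportᵢ/N)·F1 scoreᵢ with N=37: (9/37)·0.6250 + (11/37)·0.5000 + (5/37)·0.4000 + (12/37)·0.7857 = 0.610

0.610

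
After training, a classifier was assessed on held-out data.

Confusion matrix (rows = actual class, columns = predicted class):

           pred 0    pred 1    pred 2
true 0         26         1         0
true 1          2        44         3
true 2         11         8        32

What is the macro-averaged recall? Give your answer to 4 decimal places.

0.8295

Per-class recall (TP/(TP+FN)):
  0: TP=26, FN=1+0=1 → 26/27 = 0.96296
  1: TP=44, FN=2+3=5 → 44/49 = 0.89796
  2: TP=32, FN=11+8=19 → 32/51 = 0.62745
Macro-recall = mean = (0.96296 + 0.89796 + 0.62745) / 3 = 0.8295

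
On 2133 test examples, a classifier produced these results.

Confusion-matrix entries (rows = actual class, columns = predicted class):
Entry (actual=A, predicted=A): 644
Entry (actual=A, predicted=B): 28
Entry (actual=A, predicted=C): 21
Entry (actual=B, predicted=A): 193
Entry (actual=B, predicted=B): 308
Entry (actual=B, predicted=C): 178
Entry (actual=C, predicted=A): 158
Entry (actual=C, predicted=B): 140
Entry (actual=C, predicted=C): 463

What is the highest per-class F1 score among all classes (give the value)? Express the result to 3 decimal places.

Per-class F1 score (2·TP/(2·TP+FP+FN)):
  A: TP=644, FP=193+158=351, FN=28+21=49 → 1288/1688 = 0.7630
  B: TP=308, FP=28+140=168, FN=193+178=371 → 616/1155 = 0.5333
  C: TP=463, FP=21+178=199, FN=158+140=298 → 926/1423 = 0.6507
Highest is class 'A' with F1 score = 0.763.

0.763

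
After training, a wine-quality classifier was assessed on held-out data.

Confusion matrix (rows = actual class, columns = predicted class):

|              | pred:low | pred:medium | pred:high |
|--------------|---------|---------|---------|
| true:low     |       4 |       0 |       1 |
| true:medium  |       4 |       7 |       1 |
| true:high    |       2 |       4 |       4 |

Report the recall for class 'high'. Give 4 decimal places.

0.4000

recall = TP/(TP+FN).
high: TP=4, FN=2+4=6 → 4/10 = 0.40000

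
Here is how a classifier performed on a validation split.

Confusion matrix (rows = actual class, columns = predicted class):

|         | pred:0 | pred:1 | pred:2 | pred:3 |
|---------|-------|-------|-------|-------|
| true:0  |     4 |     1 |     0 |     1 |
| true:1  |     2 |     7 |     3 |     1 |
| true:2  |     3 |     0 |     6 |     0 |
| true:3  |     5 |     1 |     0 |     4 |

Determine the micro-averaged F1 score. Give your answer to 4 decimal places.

Micro-averaging pools counts across classes: ΣTP=21, ΣFP=17, ΣFN=17.
Micro-F1 score = 2·TP/(2·TP+FP+FN) on pooled counts = 0.5526 (equals overall accuracy in single-label multiclass).

0.5526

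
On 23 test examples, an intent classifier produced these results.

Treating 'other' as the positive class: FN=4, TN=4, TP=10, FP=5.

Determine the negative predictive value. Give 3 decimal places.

NPV = TN/(TN+FN) = 4/(4+4) = 0.500

0.500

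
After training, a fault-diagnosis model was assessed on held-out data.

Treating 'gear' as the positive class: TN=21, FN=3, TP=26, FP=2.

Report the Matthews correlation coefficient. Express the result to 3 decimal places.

0.807

MCC = (TP·TN − FP·FN) / √((TP+FP)(TP+FN)(TN+FP)(TN+FN))
Numerator = 26·21 − 2·3 = 540
Denominator = √(28·29·23·24) = √448224 = 669.4953
MCC = 540 / 669.4953 = 0.807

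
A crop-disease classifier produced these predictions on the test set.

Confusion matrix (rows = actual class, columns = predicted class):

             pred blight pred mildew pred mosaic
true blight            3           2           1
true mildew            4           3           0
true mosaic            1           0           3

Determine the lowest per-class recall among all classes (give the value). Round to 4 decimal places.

0.4286

Per-class recall (TP/(TP+FN)):
  blight: TP=3, FN=2+1=3 → 3/6 = 0.50000
  mildew: TP=3, FN=4+0=4 → 3/7 = 0.42857
  mosaic: TP=3, FN=1+0=1 → 3/4 = 0.75000
Lowest is class 'mildew' with recall = 0.4286.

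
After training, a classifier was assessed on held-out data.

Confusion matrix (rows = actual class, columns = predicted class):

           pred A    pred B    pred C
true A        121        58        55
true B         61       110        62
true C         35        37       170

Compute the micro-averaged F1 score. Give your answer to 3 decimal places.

0.566

Micro-averaging pools counts across classes: ΣTP=401, ΣFP=308, ΣFN=308.
Micro-F1 score = 2·TP/(2·TP+FP+FN) on pooled counts = 0.566 (equals overall accuracy in single-label multiclass).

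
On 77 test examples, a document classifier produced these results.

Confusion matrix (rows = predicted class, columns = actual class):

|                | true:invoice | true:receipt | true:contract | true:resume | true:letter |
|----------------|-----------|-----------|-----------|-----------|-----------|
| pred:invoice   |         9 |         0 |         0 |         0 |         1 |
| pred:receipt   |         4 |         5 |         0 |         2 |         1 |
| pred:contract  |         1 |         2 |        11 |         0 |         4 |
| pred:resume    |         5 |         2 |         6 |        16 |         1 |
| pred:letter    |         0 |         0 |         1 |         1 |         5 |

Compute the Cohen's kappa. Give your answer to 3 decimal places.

0.487

Observed agreement pₒ = trace/N = 46/77 = 0.5974
Expected agreement pₑ = Σ (rowᵢ·colᵢ)/N² = (19·10 + 9·12 + 18·18 + 19·30 + 12·7)/77² = 0.2152
κ = (pₒ − pₑ)/(1 − pₑ) = (0.5974 − 0.2152)/(1 − 0.2152) = 0.487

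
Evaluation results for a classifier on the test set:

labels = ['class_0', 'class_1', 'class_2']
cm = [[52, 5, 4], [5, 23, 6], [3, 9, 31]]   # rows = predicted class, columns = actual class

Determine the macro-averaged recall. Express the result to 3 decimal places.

Per-class recall (TP/(TP+FN)):
  class_0: TP=52, FN=5+3=8 → 52/60 = 0.8667
  class_1: TP=23, FN=5+9=14 → 23/37 = 0.6216
  class_2: TP=31, FN=4+6=10 → 31/41 = 0.7561
Macro-recall = mean = (0.8667 + 0.6216 + 0.7561) / 3 = 0.748

0.748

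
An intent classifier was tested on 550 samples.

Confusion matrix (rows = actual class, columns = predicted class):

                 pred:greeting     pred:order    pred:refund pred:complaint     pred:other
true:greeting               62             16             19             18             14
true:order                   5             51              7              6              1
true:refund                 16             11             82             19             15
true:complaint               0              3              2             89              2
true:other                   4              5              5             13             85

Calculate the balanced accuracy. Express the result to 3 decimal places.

0.694

Balanced accuracy = mean of per-class recall.
  greeting: recall = 62/129 = 0.4806
  order: recall = 51/70 = 0.7286
  refund: recall = 82/143 = 0.5734
  complaint: recall = 89/96 = 0.9271
  other: recall = 85/112 = 0.7589
Mean = (0.4806 + 0.7286 + 0.5734 + 0.9271 + 0.7589) / 5 = 0.694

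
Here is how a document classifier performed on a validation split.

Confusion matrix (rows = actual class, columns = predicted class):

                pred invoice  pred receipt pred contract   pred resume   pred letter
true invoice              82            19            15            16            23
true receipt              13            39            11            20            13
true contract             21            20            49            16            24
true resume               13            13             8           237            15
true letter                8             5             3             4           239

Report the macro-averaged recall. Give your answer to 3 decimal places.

0.613

Per-class recall (TP/(TP+FN)):
  invoice: TP=82, FN=19+15+16+23=73 → 82/155 = 0.5290
  receipt: TP=39, FN=13+11+20+13=57 → 39/96 = 0.4063
  contract: TP=49, FN=21+20+16+24=81 → 49/130 = 0.3769
  resume: TP=237, FN=13+13+8+15=49 → 237/286 = 0.8287
  letter: TP=239, FN=8+5+3+4=20 → 239/259 = 0.9228
Macro-recall = mean = (0.5290 + 0.4063 + 0.3769 + 0.8287 + 0.9228) / 5 = 0.613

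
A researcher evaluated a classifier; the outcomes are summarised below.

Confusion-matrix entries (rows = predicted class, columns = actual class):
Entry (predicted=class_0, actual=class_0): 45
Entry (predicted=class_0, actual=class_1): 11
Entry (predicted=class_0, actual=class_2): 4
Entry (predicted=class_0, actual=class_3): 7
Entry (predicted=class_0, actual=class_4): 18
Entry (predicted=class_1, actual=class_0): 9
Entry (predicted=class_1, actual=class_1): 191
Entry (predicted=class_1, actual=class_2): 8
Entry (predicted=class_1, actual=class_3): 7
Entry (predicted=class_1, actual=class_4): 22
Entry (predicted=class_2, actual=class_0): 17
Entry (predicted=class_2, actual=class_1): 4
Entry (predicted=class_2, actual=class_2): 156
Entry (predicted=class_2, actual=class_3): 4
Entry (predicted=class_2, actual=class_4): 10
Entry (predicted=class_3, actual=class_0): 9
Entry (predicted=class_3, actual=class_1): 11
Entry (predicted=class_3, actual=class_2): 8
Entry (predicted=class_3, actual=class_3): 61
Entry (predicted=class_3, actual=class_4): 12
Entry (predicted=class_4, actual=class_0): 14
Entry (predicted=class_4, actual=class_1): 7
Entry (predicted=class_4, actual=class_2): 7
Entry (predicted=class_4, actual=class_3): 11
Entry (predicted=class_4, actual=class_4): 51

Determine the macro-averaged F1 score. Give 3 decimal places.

Per-class F1 score (2·TP/(2·TP+FP+FN)):
  class_0: TP=45, FP=11+4+7+18=40, FN=9+17+9+14=49 → 90/179 = 0.5028
  class_1: TP=191, FP=9+8+7+22=46, FN=11+4+11+7=33 → 382/461 = 0.8286
  class_2: TP=156, FP=17+4+4+10=35, FN=4+8+8+7=27 → 312/374 = 0.8342
  class_3: TP=61, FP=9+11+8+12=40, FN=7+7+4+11=29 → 122/191 = 0.6387
  class_4: TP=51, FP=14+7+7+11=39, FN=18+22+10+12=62 → 102/203 = 0.5025
Macro-F1 score = mean = (0.5028 + 0.8286 + 0.8342 + 0.6387 + 0.5025) / 5 = 0.661

0.661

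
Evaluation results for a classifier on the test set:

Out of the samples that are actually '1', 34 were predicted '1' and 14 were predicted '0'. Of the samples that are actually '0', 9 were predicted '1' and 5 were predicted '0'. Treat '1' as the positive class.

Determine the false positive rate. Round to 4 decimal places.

0.6429

FPR = FP/(FP+TN) = 9/(9+5) = 0.6429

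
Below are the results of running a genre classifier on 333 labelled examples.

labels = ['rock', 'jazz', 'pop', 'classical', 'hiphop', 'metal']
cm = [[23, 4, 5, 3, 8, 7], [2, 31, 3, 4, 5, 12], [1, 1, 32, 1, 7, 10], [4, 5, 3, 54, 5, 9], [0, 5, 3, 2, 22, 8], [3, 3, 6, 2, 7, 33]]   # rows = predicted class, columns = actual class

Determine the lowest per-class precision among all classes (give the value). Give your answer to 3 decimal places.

0.460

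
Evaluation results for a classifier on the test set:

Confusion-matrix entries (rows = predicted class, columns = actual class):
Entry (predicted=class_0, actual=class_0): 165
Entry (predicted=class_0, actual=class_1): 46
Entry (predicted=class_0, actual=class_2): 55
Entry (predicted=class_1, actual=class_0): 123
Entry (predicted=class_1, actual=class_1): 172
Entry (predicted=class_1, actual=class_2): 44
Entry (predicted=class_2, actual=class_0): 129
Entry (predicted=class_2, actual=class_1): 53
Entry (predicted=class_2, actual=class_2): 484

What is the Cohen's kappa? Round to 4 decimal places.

0.4417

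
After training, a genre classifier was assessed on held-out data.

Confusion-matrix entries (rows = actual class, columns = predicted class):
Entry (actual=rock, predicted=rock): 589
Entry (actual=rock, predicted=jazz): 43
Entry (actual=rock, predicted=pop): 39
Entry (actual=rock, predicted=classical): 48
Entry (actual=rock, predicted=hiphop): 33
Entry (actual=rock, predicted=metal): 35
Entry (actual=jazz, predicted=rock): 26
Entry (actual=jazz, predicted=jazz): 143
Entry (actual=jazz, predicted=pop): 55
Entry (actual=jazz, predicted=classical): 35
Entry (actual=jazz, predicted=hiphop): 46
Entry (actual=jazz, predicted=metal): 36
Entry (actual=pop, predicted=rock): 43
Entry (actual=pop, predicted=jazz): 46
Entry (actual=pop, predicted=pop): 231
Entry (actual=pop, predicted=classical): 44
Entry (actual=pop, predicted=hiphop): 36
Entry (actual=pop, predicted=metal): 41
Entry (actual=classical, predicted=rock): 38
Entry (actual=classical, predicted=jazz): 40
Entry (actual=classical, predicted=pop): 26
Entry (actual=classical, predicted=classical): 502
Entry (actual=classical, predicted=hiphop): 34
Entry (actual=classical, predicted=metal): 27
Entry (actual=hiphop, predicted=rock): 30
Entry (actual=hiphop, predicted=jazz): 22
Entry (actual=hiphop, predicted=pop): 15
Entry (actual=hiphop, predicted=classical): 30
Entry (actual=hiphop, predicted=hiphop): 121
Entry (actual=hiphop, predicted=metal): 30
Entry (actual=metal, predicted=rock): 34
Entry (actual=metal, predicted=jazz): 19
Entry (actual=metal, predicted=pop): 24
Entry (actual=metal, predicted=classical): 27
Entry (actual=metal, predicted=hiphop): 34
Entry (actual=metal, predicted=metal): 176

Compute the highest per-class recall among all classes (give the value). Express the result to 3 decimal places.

0.753

Per-class recall (TP/(TP+FN)):
  rock: TP=589, FN=43+39+48+33+35=198 → 589/787 = 0.7484
  jazz: TP=143, FN=26+55+35+46+36=198 → 143/341 = 0.4194
  pop: TP=231, FN=43+46+44+36+41=210 → 231/441 = 0.5238
  classical: TP=502, FN=38+40+26+34+27=165 → 502/667 = 0.7526
  hiphop: TP=121, FN=30+22+15+30+30=127 → 121/248 = 0.4879
  metal: TP=176, FN=34+19+24+27+34=138 → 176/314 = 0.5605
Highest is class 'classical' with recall = 0.753.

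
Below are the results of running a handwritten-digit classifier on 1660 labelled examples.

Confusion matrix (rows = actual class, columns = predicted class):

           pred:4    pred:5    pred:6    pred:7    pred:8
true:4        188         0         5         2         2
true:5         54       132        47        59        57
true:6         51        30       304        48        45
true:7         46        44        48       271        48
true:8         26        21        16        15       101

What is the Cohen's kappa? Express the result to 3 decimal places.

Observed agreement pₒ = trace/N = 996/1660 = 0.6000
Expected agreement pₑ = Σ (rowᵢ·colᵢ)/N² = (197·365 + 349·227 + 478·420 + 457·395 + 179·253)/1660² = 0.2096
κ = (pₒ − pₑ)/(1 − pₑ) = (0.6000 − 0.2096)/(1 − 0.2096) = 0.494

0.494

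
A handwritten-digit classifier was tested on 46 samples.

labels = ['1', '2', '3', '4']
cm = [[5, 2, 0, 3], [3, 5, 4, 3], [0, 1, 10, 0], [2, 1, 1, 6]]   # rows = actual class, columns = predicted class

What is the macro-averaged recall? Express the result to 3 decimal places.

0.586

Per-class recall (TP/(TP+FN)):
  1: TP=5, FN=2+0+3=5 → 5/10 = 0.5000
  2: TP=5, FN=3+4+3=10 → 5/15 = 0.3333
  3: TP=10, FN=0+1+0=1 → 10/11 = 0.9091
  4: TP=6, FN=2+1+1=4 → 6/10 = 0.6000
Macro-recall = mean = (0.5000 + 0.3333 + 0.9091 + 0.6000) / 4 = 0.586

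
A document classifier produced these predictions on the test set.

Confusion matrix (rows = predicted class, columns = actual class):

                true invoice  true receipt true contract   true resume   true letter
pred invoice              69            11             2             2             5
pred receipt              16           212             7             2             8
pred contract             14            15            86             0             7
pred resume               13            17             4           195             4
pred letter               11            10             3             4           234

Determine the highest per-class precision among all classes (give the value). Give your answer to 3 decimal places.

0.893

Per-class precision (TP/(TP+FP)):
  invoice: TP=69, FP=11+2+2+5=20 → 69/89 = 0.7753
  receipt: TP=212, FP=16+7+2+8=33 → 212/245 = 0.8653
  contract: TP=86, FP=14+15+0+7=36 → 86/122 = 0.7049
  resume: TP=195, FP=13+17+4+4=38 → 195/233 = 0.8369
  letter: TP=234, FP=11+10+3+4=28 → 234/262 = 0.8931
Highest is class 'letter' with precision = 0.893.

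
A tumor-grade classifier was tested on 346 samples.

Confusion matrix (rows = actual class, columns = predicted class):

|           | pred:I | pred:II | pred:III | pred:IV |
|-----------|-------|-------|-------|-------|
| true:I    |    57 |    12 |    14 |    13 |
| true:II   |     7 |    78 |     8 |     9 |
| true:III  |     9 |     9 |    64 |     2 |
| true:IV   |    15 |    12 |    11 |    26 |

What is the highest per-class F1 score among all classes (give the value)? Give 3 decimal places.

Per-class F1 score (2·TP/(2·TP+FP+FN)):
  I: TP=57, FP=7+9+15=31, FN=12+14+13=39 → 114/184 = 0.6196
  II: TP=78, FP=12+9+12=33, FN=7+8+9=24 → 156/213 = 0.7324
  III: TP=64, FP=14+8+11=33, FN=9+9+2=20 → 128/181 = 0.7072
  IV: TP=26, FP=13+9+2=24, FN=15+12+11=38 → 52/114 = 0.4561
Highest is class 'II' with F1 score = 0.732.

0.732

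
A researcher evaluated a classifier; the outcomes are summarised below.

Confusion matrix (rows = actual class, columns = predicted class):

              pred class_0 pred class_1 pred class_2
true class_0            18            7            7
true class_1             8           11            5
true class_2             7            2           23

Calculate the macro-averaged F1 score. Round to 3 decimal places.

0.580

Per-class F1 score (2·TP/(2·TP+FP+FN)):
  class_0: TP=18, FP=8+7=15, FN=7+7=14 → 36/65 = 0.5538
  class_1: TP=11, FP=7+2=9, FN=8+5=13 → 22/44 = 0.5000
  class_2: TP=23, FP=7+5=12, FN=7+2=9 → 46/67 = 0.6866
Macro-F1 score = mean = (0.5538 + 0.5000 + 0.6866) / 3 = 0.580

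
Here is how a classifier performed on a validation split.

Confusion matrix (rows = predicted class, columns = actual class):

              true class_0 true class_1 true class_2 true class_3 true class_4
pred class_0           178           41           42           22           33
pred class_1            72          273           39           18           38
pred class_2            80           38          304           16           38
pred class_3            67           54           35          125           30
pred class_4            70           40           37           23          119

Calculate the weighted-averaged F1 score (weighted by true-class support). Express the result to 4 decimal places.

Per-class F1 score (2·TP/(2·TP+FP+FN)):
  class_0: TP=178, FP=41+42+22+33=138, FN=72+80+67+70=289 → 356/783 = 0.45466
  class_1: TP=273, FP=72+39+18+38=167, FN=41+38+54+40=173 → 546/886 = 0.61625
  class_2: TP=304, FP=80+38+16+38=172, FN=42+39+35+37=153 → 608/933 = 0.65166
  class_3: TP=125, FP=67+54+35+30=186, FN=22+18+16+23=79 → 250/515 = 0.48544
  class_4: TP=119, FP=70+40+37+23=170, FN=33+38+38+30=139 → 238/547 = 0.43510
Weighted-F1 score = Σ (supportᵢ/N)·F1 scoreᵢ with N=1832: (467/1832)·0.45466 + (446/1832)·0.61625 + (457/1832)·0.65166 + (204/1832)·0.48544 + (258/1832)·0.43510 = 0.5438

0.5438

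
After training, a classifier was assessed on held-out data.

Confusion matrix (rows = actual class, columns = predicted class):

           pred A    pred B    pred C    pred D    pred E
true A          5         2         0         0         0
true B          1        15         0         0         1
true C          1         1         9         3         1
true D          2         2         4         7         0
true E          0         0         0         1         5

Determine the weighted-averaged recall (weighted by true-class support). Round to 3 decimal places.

0.683

Per-class recall (TP/(TP+FN)):
  A: TP=5, FN=2+0+0+0=2 → 5/7 = 0.7143
  B: TP=15, FN=1+0+0+1=2 → 15/17 = 0.8824
  C: TP=9, FN=1+1+3+1=6 → 9/15 = 0.6000
  D: TP=7, FN=2+2+4+0=8 → 7/15 = 0.4667
  E: TP=5, FN=0+0+0+1=1 → 5/6 = 0.8333
Weighted-recall = Σ (supportᵢ/N)·recallᵢ with N=60: (7/60)·0.7143 + (17/60)·0.8824 + (15/60)·0.6000 + (15/60)·0.4667 + (6/60)·0.8333 = 0.683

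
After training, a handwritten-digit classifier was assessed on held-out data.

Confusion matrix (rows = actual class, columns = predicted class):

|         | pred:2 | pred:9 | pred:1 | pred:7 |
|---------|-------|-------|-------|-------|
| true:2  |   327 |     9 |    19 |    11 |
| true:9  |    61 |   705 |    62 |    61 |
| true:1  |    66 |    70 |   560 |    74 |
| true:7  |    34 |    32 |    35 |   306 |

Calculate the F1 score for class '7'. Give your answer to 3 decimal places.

0.712

Treat '7' as positive and all other classes as negative.
F1 score = 2·TP/(2·TP+FP+FN).
7: TP=306, FP=11+61+74=146, FN=34+32+35=101 → 612/859 = 0.7125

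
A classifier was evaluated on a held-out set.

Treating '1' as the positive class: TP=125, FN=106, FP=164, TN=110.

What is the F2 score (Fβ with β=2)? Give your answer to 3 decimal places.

Fβ = (1+β²)·TP / ((1+β²)·TP + β²·FN + FP), with β²=4
= 5·125 / (5·125 + 4·106 + 164) = 0.515

0.515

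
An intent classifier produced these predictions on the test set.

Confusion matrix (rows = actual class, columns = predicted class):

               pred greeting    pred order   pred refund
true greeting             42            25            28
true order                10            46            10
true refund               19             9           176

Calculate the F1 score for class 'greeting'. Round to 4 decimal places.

0.5060

Take TP from the diagonal, FP from the rest of the 'greeting' prediction marginal, FN from the rest of the 'greeting' actual marginal.
F1 score = 2·TP/(2·TP+FP+FN).
greeting: TP=42, FP=10+19=29, FN=25+28=53 → 84/166 = 0.50602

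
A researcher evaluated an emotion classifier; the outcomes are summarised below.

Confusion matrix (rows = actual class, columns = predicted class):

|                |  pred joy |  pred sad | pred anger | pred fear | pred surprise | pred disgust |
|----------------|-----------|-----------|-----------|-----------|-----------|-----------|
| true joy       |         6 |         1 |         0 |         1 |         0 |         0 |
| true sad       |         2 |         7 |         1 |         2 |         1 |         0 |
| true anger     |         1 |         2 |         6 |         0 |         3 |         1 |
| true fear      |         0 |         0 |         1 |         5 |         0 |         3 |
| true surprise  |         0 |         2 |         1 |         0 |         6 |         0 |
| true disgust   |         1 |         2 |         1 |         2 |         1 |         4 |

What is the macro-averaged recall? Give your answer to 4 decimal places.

0.5560

Per-class recall (TP/(TP+FN)):
  joy: TP=6, FN=1+0+1+0+0=2 → 6/8 = 0.75000
  sad: TP=7, FN=2+1+2+1+0=6 → 7/13 = 0.53846
  anger: TP=6, FN=1+2+0+3+1=7 → 6/13 = 0.46154
  fear: TP=5, FN=0+0+1+0+3=4 → 5/9 = 0.55556
  surprise: TP=6, FN=0+2+1+0+0=3 → 6/9 = 0.66667
  disgust: TP=4, FN=1+2+1+2+1=7 → 4/11 = 0.36364
Macro-recall = mean = (0.75000 + 0.53846 + 0.46154 + 0.55556 + 0.66667 + 0.36364) / 6 = 0.5560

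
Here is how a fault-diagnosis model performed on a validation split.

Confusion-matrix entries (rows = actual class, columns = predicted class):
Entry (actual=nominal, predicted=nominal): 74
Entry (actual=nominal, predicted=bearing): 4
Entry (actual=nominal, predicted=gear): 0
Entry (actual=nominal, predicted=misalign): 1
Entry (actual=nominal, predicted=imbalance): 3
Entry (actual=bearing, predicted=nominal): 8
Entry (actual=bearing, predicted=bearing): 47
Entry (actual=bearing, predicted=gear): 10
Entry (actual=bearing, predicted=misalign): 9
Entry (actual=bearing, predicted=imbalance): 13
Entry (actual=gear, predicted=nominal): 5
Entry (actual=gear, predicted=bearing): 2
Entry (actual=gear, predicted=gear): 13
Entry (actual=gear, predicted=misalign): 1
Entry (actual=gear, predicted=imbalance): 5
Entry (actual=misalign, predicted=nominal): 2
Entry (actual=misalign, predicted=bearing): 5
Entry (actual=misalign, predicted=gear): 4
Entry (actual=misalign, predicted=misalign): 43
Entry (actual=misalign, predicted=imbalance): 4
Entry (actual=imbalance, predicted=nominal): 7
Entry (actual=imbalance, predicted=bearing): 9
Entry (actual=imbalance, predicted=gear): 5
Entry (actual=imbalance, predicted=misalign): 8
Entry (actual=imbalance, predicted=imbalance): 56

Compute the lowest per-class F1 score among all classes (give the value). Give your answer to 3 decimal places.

Per-class F1 score (2·TP/(2·TP+FP+FN)):
  nominal: TP=74, FP=8+5+2+7=22, FN=4+0+1+3=8 → 148/178 = 0.8315
  bearing: TP=47, FP=4+2+5+9=20, FN=8+10+9+13=40 → 94/154 = 0.6104
  gear: TP=13, FP=0+10+4+5=19, FN=5+2+1+5=13 → 26/58 = 0.4483
  misalign: TP=43, FP=1+9+1+8=19, FN=2+5+4+4=15 → 86/120 = 0.7167
  imbalance: TP=56, FP=3+13+5+4=25, FN=7+9+5+8=29 → 112/166 = 0.6747
Lowest is class 'gear' with F1 score = 0.448.

0.448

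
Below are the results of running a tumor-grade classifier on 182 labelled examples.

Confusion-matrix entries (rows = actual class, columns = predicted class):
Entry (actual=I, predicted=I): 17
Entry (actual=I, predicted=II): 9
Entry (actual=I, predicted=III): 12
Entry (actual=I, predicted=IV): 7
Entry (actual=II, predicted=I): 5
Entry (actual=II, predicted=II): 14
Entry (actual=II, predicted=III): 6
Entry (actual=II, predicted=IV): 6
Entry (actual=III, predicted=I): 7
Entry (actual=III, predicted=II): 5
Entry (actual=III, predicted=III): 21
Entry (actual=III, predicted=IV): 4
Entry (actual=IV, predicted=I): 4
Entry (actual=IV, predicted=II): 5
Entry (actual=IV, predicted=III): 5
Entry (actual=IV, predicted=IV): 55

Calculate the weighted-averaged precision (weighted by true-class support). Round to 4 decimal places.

0.5863

Per-class precision (TP/(TP+FP)):
  I: TP=17, FP=5+7+4=16 → 17/33 = 0.51515
  II: TP=14, FP=9+5+5=19 → 14/33 = 0.42424
  III: TP=21, FP=12+6+5=23 → 21/44 = 0.47727
  IV: TP=55, FP=7+6+4=17 → 55/72 = 0.76389
Weighted-precision = Σ (supportᵢ/N)·precisionᵢ with N=182: (45/182)·0.51515 + (31/182)·0.42424 + (37/182)·0.47727 + (69/182)·0.76389 = 0.5863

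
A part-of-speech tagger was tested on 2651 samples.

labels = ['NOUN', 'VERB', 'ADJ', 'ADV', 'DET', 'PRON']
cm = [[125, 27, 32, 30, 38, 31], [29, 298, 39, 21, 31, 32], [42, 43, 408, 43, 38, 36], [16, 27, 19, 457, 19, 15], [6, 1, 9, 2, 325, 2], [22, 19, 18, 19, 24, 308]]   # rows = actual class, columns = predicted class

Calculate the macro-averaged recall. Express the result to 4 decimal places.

Per-class recall (TP/(TP+FN)):
  NOUN: TP=125, FN=27+32+30+38+31=158 → 125/283 = 0.44170
  VERB: TP=298, FN=29+39+21+31+32=152 → 298/450 = 0.66222
  ADJ: TP=408, FN=42+43+43+38+36=202 → 408/610 = 0.66885
  ADV: TP=457, FN=16+27+19+19+15=96 → 457/553 = 0.82640
  DET: TP=325, FN=6+1+9+2+2=20 → 325/345 = 0.94203
  PRON: TP=308, FN=22+19+18+19+24=102 → 308/410 = 0.75122
Macro-recall = mean = (0.44170 + 0.66222 + 0.66885 + 0.82640 + 0.94203 + 0.75122) / 6 = 0.7154

0.7154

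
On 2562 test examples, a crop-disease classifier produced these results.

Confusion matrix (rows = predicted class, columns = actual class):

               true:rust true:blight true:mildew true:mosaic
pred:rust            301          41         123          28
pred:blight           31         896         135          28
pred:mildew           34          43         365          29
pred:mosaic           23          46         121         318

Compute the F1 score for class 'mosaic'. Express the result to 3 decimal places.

F1 score = 2·TP/(2·TP+FP+FN).
mosaic: TP=318, FP=23+46+121=190, FN=28+28+29=85 → 636/911 = 0.6981

0.698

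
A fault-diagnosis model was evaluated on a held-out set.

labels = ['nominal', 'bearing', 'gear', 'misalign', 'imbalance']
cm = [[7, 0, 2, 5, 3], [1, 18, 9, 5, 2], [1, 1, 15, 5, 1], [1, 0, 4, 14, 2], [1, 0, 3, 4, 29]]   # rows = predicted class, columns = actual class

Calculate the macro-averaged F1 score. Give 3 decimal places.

0.601

Per-class F1 score (2·TP/(2·TP+FP+FN)):
  nominal: TP=7, FP=0+2+5+3=10, FN=1+1+1+1=4 → 14/28 = 0.5000
  bearing: TP=18, FP=1+9+5+2=17, FN=0+1+0+0=1 → 36/54 = 0.6667
  gear: TP=15, FP=1+1+5+1=8, FN=2+9+4+3=18 → 30/56 = 0.5357
  misalign: TP=14, FP=1+0+4+2=7, FN=5+5+5+4=19 → 28/54 = 0.5185
  imbalance: TP=29, FP=1+0+3+4=8, FN=3+2+1+2=8 → 58/74 = 0.7838
Macro-F1 score = mean = (0.5000 + 0.6667 + 0.5357 + 0.5185 + 0.7838) / 5 = 0.601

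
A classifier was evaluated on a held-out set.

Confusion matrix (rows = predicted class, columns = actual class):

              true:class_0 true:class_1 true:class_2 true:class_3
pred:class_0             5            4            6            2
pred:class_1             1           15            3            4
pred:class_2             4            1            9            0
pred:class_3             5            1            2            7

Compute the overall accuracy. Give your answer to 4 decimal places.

Accuracy = trace / total = (5+15+9+7=36) / 69 = 36/69 = 0.5217

0.5217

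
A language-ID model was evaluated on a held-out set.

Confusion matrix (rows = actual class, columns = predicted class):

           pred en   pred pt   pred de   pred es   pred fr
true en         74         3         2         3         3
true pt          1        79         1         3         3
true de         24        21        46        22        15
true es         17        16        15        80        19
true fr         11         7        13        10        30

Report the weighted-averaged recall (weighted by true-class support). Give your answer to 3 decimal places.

Per-class recall (TP/(TP+FN)):
  en: TP=74, FN=3+2+3+3=11 → 74/85 = 0.8706
  pt: TP=79, FN=1+1+3+3=8 → 79/87 = 0.9080
  de: TP=46, FN=24+21+22+15=82 → 46/128 = 0.3594
  es: TP=80, FN=17+16+15+19=67 → 80/147 = 0.5442
  fr: TP=30, FN=11+7+13+10=41 → 30/71 = 0.4225
Weighted-recall = Σ (supportᵢ/N)·recallᵢ with N=518: (85/518)·0.8706 + (87/518)·0.9080 + (128/518)·0.3594 + (147/518)·0.5442 + (71/518)·0.4225 = 0.597

0.597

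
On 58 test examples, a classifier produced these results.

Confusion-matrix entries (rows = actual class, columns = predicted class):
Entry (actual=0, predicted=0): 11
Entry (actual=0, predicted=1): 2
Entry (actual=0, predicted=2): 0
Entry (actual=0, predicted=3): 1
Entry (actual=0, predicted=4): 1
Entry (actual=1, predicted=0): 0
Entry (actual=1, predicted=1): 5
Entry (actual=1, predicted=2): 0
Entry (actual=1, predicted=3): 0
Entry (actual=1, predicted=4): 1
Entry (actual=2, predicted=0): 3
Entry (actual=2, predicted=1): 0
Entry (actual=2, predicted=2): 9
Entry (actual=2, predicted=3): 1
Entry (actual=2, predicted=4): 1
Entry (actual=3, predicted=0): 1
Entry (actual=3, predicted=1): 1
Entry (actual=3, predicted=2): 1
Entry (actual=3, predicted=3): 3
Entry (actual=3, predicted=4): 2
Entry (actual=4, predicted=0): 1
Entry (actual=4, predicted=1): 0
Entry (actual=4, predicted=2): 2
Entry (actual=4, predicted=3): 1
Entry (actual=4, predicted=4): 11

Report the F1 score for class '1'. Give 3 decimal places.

One-vs-rest for '1': TP = diagonal; FP = other classes predicted '1'; FN = '1' predicted as other.
F1 score = 2·TP/(2·TP+FP+FN).
1: TP=5, FP=2+0+1+0=3, FN=0+0+0+1=1 → 10/14 = 0.7143

0.714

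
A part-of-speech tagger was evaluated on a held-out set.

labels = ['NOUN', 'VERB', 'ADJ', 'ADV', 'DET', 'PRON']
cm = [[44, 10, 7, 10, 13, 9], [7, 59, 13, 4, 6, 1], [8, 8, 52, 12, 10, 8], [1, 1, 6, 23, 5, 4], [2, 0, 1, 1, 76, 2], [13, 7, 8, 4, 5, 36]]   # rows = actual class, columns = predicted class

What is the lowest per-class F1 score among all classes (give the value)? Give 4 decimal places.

Per-class F1 score (2·TP/(2·TP+FP+FN)):
  NOUN: TP=44, FP=7+8+1+2+13=31, FN=10+7+10+13+9=49 → 88/168 = 0.52381
  VERB: TP=59, FP=10+8+1+0+7=26, FN=7+13+4+6+1=31 → 118/175 = 0.67429
  ADJ: TP=52, FP=7+13+6+1+8=35, FN=8+8+12+10+8=46 → 104/185 = 0.56216
  ADV: TP=23, FP=10+4+12+1+4=31, FN=1+1+6+5+4=17 → 46/94 = 0.48936
  DET: TP=76, FP=13+6+10+5+5=39, FN=2+0+1+1+2=6 → 152/197 = 0.77157
  PRON: TP=36, FP=9+1+8+4+2=24, FN=13+7+8+4+5=37 → 72/133 = 0.54135
Lowest is class 'ADV' with F1 score = 0.4894.

0.4894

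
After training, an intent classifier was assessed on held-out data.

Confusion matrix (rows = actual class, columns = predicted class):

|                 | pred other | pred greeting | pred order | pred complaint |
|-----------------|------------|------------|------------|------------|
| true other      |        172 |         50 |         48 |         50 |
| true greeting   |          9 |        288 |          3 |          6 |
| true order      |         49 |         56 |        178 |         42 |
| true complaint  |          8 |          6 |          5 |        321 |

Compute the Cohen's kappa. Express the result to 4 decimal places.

0.6570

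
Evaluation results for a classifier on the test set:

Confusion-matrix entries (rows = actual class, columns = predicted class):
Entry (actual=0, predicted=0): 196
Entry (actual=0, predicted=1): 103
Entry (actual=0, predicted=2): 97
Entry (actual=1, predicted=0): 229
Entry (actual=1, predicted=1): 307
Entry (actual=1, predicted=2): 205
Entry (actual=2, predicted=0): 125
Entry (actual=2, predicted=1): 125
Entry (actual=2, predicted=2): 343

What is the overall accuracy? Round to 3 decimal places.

Accuracy = trace / total = (196+307+343=846) / 1730 = 846/1730 = 0.489

0.489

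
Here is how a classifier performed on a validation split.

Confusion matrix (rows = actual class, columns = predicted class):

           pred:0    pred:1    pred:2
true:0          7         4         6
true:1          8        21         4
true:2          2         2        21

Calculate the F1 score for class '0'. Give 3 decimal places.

0.412

F1 score = 2·TP/(2·TP+FP+FN).
0: TP=7, FP=8+2=10, FN=4+6=10 → 14/34 = 0.4118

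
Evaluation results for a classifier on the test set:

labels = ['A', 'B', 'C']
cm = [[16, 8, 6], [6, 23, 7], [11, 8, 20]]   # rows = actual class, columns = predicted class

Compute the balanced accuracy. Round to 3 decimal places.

Balanced accuracy = mean of per-class recall.
  A: recall = 16/30 = 0.5333
  B: recall = 23/36 = 0.6389
  C: recall = 20/39 = 0.5128
Mean = (0.5333 + 0.6389 + 0.5128) / 3 = 0.562

0.562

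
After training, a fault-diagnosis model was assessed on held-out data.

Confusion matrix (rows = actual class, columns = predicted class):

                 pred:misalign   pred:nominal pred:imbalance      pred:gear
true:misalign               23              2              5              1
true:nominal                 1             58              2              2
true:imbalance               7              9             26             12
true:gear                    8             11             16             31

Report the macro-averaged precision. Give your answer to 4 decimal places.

0.6298

Per-class precision (TP/(TP+FP)):
  misalign: TP=23, FP=1+7+8=16 → 23/39 = 0.58974
  nominal: TP=58, FP=2+9+11=22 → 58/80 = 0.72500
  imbalance: TP=26, FP=5+2+16=23 → 26/49 = 0.53061
  gear: TP=31, FP=1+2+12=15 → 31/46 = 0.67391
Macro-precision = mean = (0.58974 + 0.72500 + 0.53061 + 0.67391) / 4 = 0.6298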